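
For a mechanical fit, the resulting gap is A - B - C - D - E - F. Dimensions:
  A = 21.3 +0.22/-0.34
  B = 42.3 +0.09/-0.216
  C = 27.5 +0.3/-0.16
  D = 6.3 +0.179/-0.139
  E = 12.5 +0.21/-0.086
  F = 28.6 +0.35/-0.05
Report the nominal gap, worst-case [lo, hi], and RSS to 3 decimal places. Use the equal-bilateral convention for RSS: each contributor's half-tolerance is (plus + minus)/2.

Stack each dimension's contribution:
  +A: nom +21.300 → Σnom=21.300; wc +0.220/-0.340 → slack +0.220/-0.340; half-tol=0.280, Σhalf²=0.078400
  -B: nom -42.300 → Σnom=-21.000; wc +0.216/-0.090 → slack +0.436/-0.430; half-tol=0.153, Σhalf²=0.101809
  -C: nom -27.500 → Σnom=-48.500; wc +0.160/-0.300 → slack +0.596/-0.730; half-tol=0.230, Σhalf²=0.154709
  -D: nom -6.300 → Σnom=-54.800; wc +0.139/-0.179 → slack +0.735/-0.909; half-tol=0.159, Σhalf²=0.179990
  -E: nom -12.500 → Σnom=-67.300; wc +0.086/-0.210 → slack +0.821/-1.119; half-tol=0.148, Σhalf²=0.201894
  -F: nom -28.600 → Σnom=-95.900; wc +0.050/-0.350 → slack +0.871/-1.469; half-tol=0.200, Σhalf²=0.241894
Nominal = -95.900. Worst-case = [-95.900 - 1.469, -95.900 + 0.871] = [-97.369, -95.029]. RSS = √0.241894 = 0.492.

nominal=-95.900 wc=[-97.369,-95.029] rss=0.492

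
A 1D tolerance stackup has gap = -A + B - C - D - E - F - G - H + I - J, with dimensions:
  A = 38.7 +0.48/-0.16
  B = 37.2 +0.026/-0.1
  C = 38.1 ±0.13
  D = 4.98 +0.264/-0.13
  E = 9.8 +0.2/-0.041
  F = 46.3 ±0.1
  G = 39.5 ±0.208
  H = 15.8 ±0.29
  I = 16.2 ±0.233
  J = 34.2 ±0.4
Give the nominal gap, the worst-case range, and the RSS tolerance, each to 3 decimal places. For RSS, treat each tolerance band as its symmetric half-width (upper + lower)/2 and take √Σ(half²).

Stack each dimension's contribution:
  -A: nom -38.700 → Σnom=-38.700; wc +0.160/-0.480 → slack +0.160/-0.480; half-tol=0.320, Σhalf²=0.102400
  +B: nom +37.200 → Σnom=-1.500; wc +0.026/-0.100 → slack +0.186/-0.580; half-tol=0.063, Σhalf²=0.106369
  -C: nom -38.100 → Σnom=-39.600; wc +0.130/-0.130 → slack +0.316/-0.710; half-tol=0.130, Σhalf²=0.123269
  -D: nom -4.980 → Σnom=-44.580; wc +0.130/-0.264 → slack +0.446/-0.974; half-tol=0.197, Σhalf²=0.162078
  -E: nom -9.800 → Σnom=-54.380; wc +0.041/-0.200 → slack +0.487/-1.174; half-tol=0.121, Σhalf²=0.176598
  -F: nom -46.300 → Σnom=-100.680; wc +0.100/-0.100 → slack +0.587/-1.274; half-tol=0.100, Σhalf²=0.186598
  -G: nom -39.500 → Σnom=-140.180; wc +0.208/-0.208 → slack +0.795/-1.482; half-tol=0.208, Σhalf²=0.229862
  -H: nom -15.800 → Σnom=-155.980; wc +0.290/-0.290 → slack +1.085/-1.772; half-tol=0.290, Σhalf²=0.313962
  +I: nom +16.200 → Σnom=-139.780; wc +0.233/-0.233 → slack +1.318/-2.005; half-tol=0.233, Σhalf²=0.368251
  -J: nom -34.200 → Σnom=-173.980; wc +0.400/-0.400 → slack +1.718/-2.405; half-tol=0.400, Σhalf²=0.528251
Nominal = -173.980. Worst-case = [-173.980 - 2.405, -173.980 + 1.718] = [-176.385, -172.262]. RSS = √0.528251 = 0.727.

nominal=-173.980 wc=[-176.385,-172.262] rss=0.727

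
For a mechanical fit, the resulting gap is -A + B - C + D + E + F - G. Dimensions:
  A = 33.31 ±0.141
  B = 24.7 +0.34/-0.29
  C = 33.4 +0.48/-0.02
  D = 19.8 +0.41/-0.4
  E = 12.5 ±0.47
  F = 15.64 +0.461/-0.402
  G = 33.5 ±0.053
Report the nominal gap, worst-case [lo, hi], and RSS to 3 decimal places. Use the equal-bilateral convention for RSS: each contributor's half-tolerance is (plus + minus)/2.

nominal=-27.570 wc=[-29.806,-25.675] rss=0.869

Stack each dimension's contribution:
  -A: nom -33.310 → Σnom=-33.310; wc +0.141/-0.141 → slack +0.141/-0.141; half-tol=0.141, Σhalf²=0.019881
  +B: nom +24.700 → Σnom=-8.610; wc +0.340/-0.290 → slack +0.481/-0.431; half-tol=0.315, Σhalf²=0.119106
  -C: nom -33.400 → Σnom=-42.010; wc +0.020/-0.480 → slack +0.501/-0.911; half-tol=0.250, Σhalf²=0.181606
  +D: nom +19.800 → Σnom=-22.210; wc +0.410/-0.400 → slack +0.911/-1.311; half-tol=0.405, Σhalf²=0.345631
  +E: nom +12.500 → Σnom=-9.710; wc +0.470/-0.470 → slack +1.381/-1.781; half-tol=0.470, Σhalf²=0.566531
  +F: nom +15.640 → Σnom=5.930; wc +0.461/-0.402 → slack +1.842/-2.183; half-tol=0.431, Σhalf²=0.752723
  -G: nom -33.500 → Σnom=-27.570; wc +0.053/-0.053 → slack +1.895/-2.236; half-tol=0.053, Σhalf²=0.755532
Nominal = -27.570. Worst-case = [-27.570 - 2.236, -27.570 + 1.895] = [-29.806, -25.675]. RSS = √0.755532 = 0.869.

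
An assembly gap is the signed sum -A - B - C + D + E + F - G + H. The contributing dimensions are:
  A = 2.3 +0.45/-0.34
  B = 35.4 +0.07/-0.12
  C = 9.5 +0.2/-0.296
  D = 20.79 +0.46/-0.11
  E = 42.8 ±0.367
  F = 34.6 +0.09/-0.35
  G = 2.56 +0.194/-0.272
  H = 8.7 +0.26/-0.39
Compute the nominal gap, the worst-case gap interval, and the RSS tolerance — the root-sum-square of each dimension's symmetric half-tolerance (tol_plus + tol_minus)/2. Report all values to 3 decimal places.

nominal=57.130 wc=[54.999,59.335] rss=0.807

Stack each dimension's contribution:
  -A: nom -2.300 → Σnom=-2.300; wc +0.340/-0.450 → slack +0.340/-0.450; half-tol=0.395, Σhalf²=0.156025
  -B: nom -35.400 → Σnom=-37.700; wc +0.120/-0.070 → slack +0.460/-0.520; half-tol=0.095, Σhalf²=0.165050
  -C: nom -9.500 → Σnom=-47.200; wc +0.296/-0.200 → slack +0.756/-0.720; half-tol=0.248, Σhalf²=0.226554
  +D: nom +20.790 → Σnom=-26.410; wc +0.460/-0.110 → slack +1.216/-0.830; half-tol=0.285, Σhalf²=0.307779
  +E: nom +42.800 → Σnom=16.390; wc +0.367/-0.367 → slack +1.583/-1.197; half-tol=0.367, Σhalf²=0.442468
  +F: nom +34.600 → Σnom=50.990; wc +0.090/-0.350 → slack +1.673/-1.547; half-tol=0.220, Σhalf²=0.490868
  -G: nom -2.560 → Σnom=48.430; wc +0.272/-0.194 → slack +1.945/-1.741; half-tol=0.233, Σhalf²=0.545157
  +H: nom +8.700 → Σnom=57.130; wc +0.260/-0.390 → slack +2.205/-2.131; half-tol=0.325, Σhalf²=0.650782
Nominal = 57.130. Worst-case = [57.130 - 2.131, 57.130 + 2.205] = [54.999, 59.335]. RSS = √0.650782 = 0.807.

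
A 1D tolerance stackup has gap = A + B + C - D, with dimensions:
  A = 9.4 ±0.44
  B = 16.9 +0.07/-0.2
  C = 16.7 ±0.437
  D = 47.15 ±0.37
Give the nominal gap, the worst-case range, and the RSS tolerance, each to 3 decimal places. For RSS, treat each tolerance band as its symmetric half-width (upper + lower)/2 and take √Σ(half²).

Stack each dimension's contribution:
  +A: nom +9.400 → Σnom=9.400; wc +0.440/-0.440 → slack +0.440/-0.440; half-tol=0.440, Σhalf²=0.193600
  +B: nom +16.900 → Σnom=26.300; wc +0.070/-0.200 → slack +0.510/-0.640; half-tol=0.135, Σhalf²=0.211825
  +C: nom +16.700 → Σnom=43.000; wc +0.437/-0.437 → slack +0.947/-1.077; half-tol=0.437, Σhalf²=0.402794
  -D: nom -47.150 → Σnom=-4.150; wc +0.370/-0.370 → slack +1.317/-1.447; half-tol=0.370, Σhalf²=0.539694
Nominal = -4.150. Worst-case = [-4.150 - 1.447, -4.150 + 1.317] = [-5.597, -2.833]. RSS = √0.539694 = 0.735.

nominal=-4.150 wc=[-5.597,-2.833] rss=0.735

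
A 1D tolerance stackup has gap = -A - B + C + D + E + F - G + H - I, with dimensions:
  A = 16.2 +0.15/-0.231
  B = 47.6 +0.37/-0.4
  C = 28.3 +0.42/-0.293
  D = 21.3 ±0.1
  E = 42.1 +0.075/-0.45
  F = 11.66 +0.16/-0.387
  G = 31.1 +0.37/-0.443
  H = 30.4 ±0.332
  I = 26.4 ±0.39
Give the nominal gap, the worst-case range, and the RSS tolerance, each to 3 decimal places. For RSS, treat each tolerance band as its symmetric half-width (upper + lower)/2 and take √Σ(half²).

nominal=12.460 wc=[9.618,15.011] rss=0.945

Stack each dimension's contribution:
  -A: nom -16.200 → Σnom=-16.200; wc +0.231/-0.150 → slack +0.231/-0.150; half-tol=0.191, Σhalf²=0.036290
  -B: nom -47.600 → Σnom=-63.800; wc +0.400/-0.370 → slack +0.631/-0.520; half-tol=0.385, Σhalf²=0.184515
  +C: nom +28.300 → Σnom=-35.500; wc +0.420/-0.293 → slack +1.051/-0.813; half-tol=0.356, Σhalf²=0.311607
  +D: nom +21.300 → Σnom=-14.200; wc +0.100/-0.100 → slack +1.151/-0.913; half-tol=0.100, Σhalf²=0.321607
  +E: nom +42.100 → Σnom=27.900; wc +0.075/-0.450 → slack +1.226/-1.363; half-tol=0.263, Σhalf²=0.390514
  +F: nom +11.660 → Σnom=39.560; wc +0.160/-0.387 → slack +1.386/-1.750; half-tol=0.274, Σhalf²=0.465316
  -G: nom -31.100 → Σnom=8.460; wc +0.443/-0.370 → slack +1.829/-2.120; half-tol=0.406, Σhalf²=0.630558
  +H: nom +30.400 → Σnom=38.860; wc +0.332/-0.332 → slack +2.161/-2.452; half-tol=0.332, Σhalf²=0.740782
  -I: nom -26.400 → Σnom=12.460; wc +0.390/-0.390 → slack +2.551/-2.842; half-tol=0.390, Σhalf²=0.892882
Nominal = 12.460. Worst-case = [12.460 - 2.842, 12.460 + 2.551] = [9.618, 15.011]. RSS = √0.892882 = 0.945.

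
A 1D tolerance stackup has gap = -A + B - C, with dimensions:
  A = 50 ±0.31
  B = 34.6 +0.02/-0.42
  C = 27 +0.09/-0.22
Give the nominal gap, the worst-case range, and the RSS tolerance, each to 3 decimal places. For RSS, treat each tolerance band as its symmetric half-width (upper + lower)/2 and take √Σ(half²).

Stack each dimension's contribution:
  -A: nom -50.000 → Σnom=-50.000; wc +0.310/-0.310 → slack +0.310/-0.310; half-tol=0.310, Σhalf²=0.096100
  +B: nom +34.600 → Σnom=-15.400; wc +0.020/-0.420 → slack +0.330/-0.730; half-tol=0.220, Σhalf²=0.144500
  -C: nom -27.000 → Σnom=-42.400; wc +0.220/-0.090 → slack +0.550/-0.820; half-tol=0.155, Σhalf²=0.168525
Nominal = -42.400. Worst-case = [-42.400 - 0.820, -42.400 + 0.550] = [-43.220, -41.850]. RSS = √0.168525 = 0.411.

nominal=-42.400 wc=[-43.220,-41.850] rss=0.411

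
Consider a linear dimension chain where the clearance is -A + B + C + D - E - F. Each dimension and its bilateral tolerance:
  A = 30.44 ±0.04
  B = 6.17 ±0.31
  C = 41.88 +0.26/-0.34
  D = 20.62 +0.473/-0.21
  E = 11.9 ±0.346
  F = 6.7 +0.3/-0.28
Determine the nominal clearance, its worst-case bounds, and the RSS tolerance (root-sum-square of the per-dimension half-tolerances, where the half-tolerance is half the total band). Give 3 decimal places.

Stack each dimension's contribution:
  -A: nom -30.440 → Σnom=-30.440; wc +0.040/-0.040 → slack +0.040/-0.040; half-tol=0.040, Σhalf²=0.001600
  +B: nom +6.170 → Σnom=-24.270; wc +0.310/-0.310 → slack +0.350/-0.350; half-tol=0.310, Σhalf²=0.097700
  +C: nom +41.880 → Σnom=17.610; wc +0.260/-0.340 → slack +0.610/-0.690; half-tol=0.300, Σhalf²=0.187700
  +D: nom +20.620 → Σnom=38.230; wc +0.473/-0.210 → slack +1.083/-0.900; half-tol=0.341, Σhalf²=0.304322
  -E: nom -11.900 → Σnom=26.330; wc +0.346/-0.346 → slack +1.429/-1.246; half-tol=0.346, Σhalf²=0.424038
  -F: nom -6.700 → Σnom=19.630; wc +0.280/-0.300 → slack +1.709/-1.546; half-tol=0.290, Σhalf²=0.508138
Nominal = 19.630. Worst-case = [19.630 - 1.546, 19.630 + 1.709] = [18.084, 21.339]. RSS = √0.508138 = 0.713.

nominal=19.630 wc=[18.084,21.339] rss=0.713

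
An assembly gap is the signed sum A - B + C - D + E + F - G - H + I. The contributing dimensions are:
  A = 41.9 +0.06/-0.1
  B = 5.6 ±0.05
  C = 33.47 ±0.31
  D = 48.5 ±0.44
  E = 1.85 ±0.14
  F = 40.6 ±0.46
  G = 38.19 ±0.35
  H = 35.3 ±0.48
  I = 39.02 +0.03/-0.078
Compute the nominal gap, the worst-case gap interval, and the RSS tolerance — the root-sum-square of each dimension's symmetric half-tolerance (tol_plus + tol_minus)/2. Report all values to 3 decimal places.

Stack each dimension's contribution:
  +A: nom +41.900 → Σnom=41.900; wc +0.060/-0.100 → slack +0.060/-0.100; half-tol=0.080, Σhalf²=0.006400
  -B: nom -5.600 → Σnom=36.300; wc +0.050/-0.050 → slack +0.110/-0.150; half-tol=0.050, Σhalf²=0.008900
  +C: nom +33.470 → Σnom=69.770; wc +0.310/-0.310 → slack +0.420/-0.460; half-tol=0.310, Σhalf²=0.105000
  -D: nom -48.500 → Σnom=21.270; wc +0.440/-0.440 → slack +0.860/-0.900; half-tol=0.440, Σhalf²=0.298600
  +E: nom +1.850 → Σnom=23.120; wc +0.140/-0.140 → slack +1.000/-1.040; half-tol=0.140, Σhalf²=0.318200
  +F: nom +40.600 → Σnom=63.720; wc +0.460/-0.460 → slack +1.460/-1.500; half-tol=0.460, Σhalf²=0.529800
  -G: nom -38.190 → Σnom=25.530; wc +0.350/-0.350 → slack +1.810/-1.850; half-tol=0.350, Σhalf²=0.652300
  -H: nom -35.300 → Σnom=-9.770; wc +0.480/-0.480 → slack +2.290/-2.330; half-tol=0.480, Σhalf²=0.882700
  +I: nom +39.020 → Σnom=29.250; wc +0.030/-0.078 → slack +2.320/-2.408; half-tol=0.054, Σhalf²=0.885616
Nominal = 29.250. Worst-case = [29.250 - 2.408, 29.250 + 2.320] = [26.842, 31.570]. RSS = √0.885616 = 0.941.

nominal=29.250 wc=[26.842,31.570] rss=0.941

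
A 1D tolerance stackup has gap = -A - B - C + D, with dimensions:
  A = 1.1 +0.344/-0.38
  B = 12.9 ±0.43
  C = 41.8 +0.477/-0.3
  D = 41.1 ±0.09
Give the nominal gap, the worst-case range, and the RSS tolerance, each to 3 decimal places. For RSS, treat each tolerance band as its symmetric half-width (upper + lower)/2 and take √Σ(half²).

nominal=-14.700 wc=[-16.041,-13.500] rss=0.689

Stack each dimension's contribution:
  -A: nom -1.100 → Σnom=-1.100; wc +0.380/-0.344 → slack +0.380/-0.344; half-tol=0.362, Σhalf²=0.131044
  -B: nom -12.900 → Σnom=-14.000; wc +0.430/-0.430 → slack +0.810/-0.774; half-tol=0.430, Σhalf²=0.315944
  -C: nom -41.800 → Σnom=-55.800; wc +0.300/-0.477 → slack +1.110/-1.251; half-tol=0.388, Σhalf²=0.466876
  +D: nom +41.100 → Σnom=-14.700; wc +0.090/-0.090 → slack +1.200/-1.341; half-tol=0.090, Σhalf²=0.474976
Nominal = -14.700. Worst-case = [-14.700 - 1.341, -14.700 + 1.200] = [-16.041, -13.500]. RSS = √0.474976 = 0.689.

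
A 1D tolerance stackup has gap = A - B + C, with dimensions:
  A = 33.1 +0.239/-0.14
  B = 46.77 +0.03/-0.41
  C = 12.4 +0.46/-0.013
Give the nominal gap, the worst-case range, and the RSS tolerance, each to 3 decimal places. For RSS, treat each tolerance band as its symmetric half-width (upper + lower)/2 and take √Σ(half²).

nominal=-1.270 wc=[-1.453,-0.161] rss=0.374

Stack each dimension's contribution:
  +A: nom +33.100 → Σnom=33.100; wc +0.239/-0.140 → slack +0.239/-0.140; half-tol=0.190, Σhalf²=0.035910
  -B: nom -46.770 → Σnom=-13.670; wc +0.410/-0.030 → slack +0.649/-0.170; half-tol=0.220, Σhalf²=0.084310
  +C: nom +12.400 → Σnom=-1.270; wc +0.460/-0.013 → slack +1.109/-0.183; half-tol=0.237, Σhalf²=0.140242
Nominal = -1.270. Worst-case = [-1.270 - 0.183, -1.270 + 1.109] = [-1.453, -0.161]. RSS = √0.140242 = 0.374.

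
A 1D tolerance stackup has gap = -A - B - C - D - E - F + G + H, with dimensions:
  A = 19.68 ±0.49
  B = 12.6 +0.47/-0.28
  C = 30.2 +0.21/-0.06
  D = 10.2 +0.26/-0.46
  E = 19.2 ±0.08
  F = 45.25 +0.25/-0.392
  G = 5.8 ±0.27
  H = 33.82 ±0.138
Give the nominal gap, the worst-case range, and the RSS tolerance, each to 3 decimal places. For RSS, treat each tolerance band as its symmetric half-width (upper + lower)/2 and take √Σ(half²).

nominal=-97.510 wc=[-99.678,-95.340] rss=0.854

Stack each dimension's contribution:
  -A: nom -19.680 → Σnom=-19.680; wc +0.490/-0.490 → slack +0.490/-0.490; half-tol=0.490, Σhalf²=0.240100
  -B: nom -12.600 → Σnom=-32.280; wc +0.280/-0.470 → slack +0.770/-0.960; half-tol=0.375, Σhalf²=0.380725
  -C: nom -30.200 → Σnom=-62.480; wc +0.060/-0.210 → slack +0.830/-1.170; half-tol=0.135, Σhalf²=0.398950
  -D: nom -10.200 → Σnom=-72.680; wc +0.460/-0.260 → slack +1.290/-1.430; half-tol=0.360, Σhalf²=0.528550
  -E: nom -19.200 → Σnom=-91.880; wc +0.080/-0.080 → slack +1.370/-1.510; half-tol=0.080, Σhalf²=0.534950
  -F: nom -45.250 → Σnom=-137.130; wc +0.392/-0.250 → slack +1.762/-1.760; half-tol=0.321, Σhalf²=0.637991
  +G: nom +5.800 → Σnom=-131.330; wc +0.270/-0.270 → slack +2.032/-2.030; half-tol=0.270, Σhalf²=0.710891
  +H: nom +33.820 → Σnom=-97.510; wc +0.138/-0.138 → slack +2.170/-2.168; half-tol=0.138, Σhalf²=0.729935
Nominal = -97.510. Worst-case = [-97.510 - 2.168, -97.510 + 2.170] = [-99.678, -95.340]. RSS = √0.729935 = 0.854.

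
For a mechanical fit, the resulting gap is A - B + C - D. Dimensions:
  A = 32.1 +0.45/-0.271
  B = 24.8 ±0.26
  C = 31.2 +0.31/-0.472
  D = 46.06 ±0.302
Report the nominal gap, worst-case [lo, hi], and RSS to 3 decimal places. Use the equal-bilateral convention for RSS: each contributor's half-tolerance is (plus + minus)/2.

Stack each dimension's contribution:
  +A: nom +32.100 → Σnom=32.100; wc +0.450/-0.271 → slack +0.450/-0.271; half-tol=0.361, Σhalf²=0.129960
  -B: nom -24.800 → Σnom=7.300; wc +0.260/-0.260 → slack +0.710/-0.531; half-tol=0.260, Σhalf²=0.197560
  +C: nom +31.200 → Σnom=38.500; wc +0.310/-0.472 → slack +1.020/-1.003; half-tol=0.391, Σhalf²=0.350441
  -D: nom -46.060 → Σnom=-7.560; wc +0.302/-0.302 → slack +1.322/-1.305; half-tol=0.302, Σhalf²=0.441645
Nominal = -7.560. Worst-case = [-7.560 - 1.305, -7.560 + 1.322] = [-8.865, -6.238]. RSS = √0.441645 = 0.665.

nominal=-7.560 wc=[-8.865,-6.238] rss=0.665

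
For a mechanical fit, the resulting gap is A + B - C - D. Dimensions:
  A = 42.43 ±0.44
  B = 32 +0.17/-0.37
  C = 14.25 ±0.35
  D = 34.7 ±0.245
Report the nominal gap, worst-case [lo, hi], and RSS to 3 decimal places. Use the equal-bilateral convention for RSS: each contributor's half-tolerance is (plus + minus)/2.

nominal=25.480 wc=[24.075,26.685] rss=0.670

Stack each dimension's contribution:
  +A: nom +42.430 → Σnom=42.430; wc +0.440/-0.440 → slack +0.440/-0.440; half-tol=0.440, Σhalf²=0.193600
  +B: nom +32.000 → Σnom=74.430; wc +0.170/-0.370 → slack +0.610/-0.810; half-tol=0.270, Σhalf²=0.266500
  -C: nom -14.250 → Σnom=60.180; wc +0.350/-0.350 → slack +0.960/-1.160; half-tol=0.350, Σhalf²=0.389000
  -D: nom -34.700 → Σnom=25.480; wc +0.245/-0.245 → slack +1.205/-1.405; half-tol=0.245, Σhalf²=0.449025
Nominal = 25.480. Worst-case = [25.480 - 1.405, 25.480 + 1.205] = [24.075, 26.685]. RSS = √0.449025 = 0.670.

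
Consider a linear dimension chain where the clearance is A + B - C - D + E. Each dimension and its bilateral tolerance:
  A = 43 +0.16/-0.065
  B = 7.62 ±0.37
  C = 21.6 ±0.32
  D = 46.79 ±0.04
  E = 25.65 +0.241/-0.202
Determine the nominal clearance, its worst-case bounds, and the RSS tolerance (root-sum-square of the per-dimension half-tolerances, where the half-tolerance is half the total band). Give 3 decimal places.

nominal=7.880 wc=[6.883,9.011] rss=0.550

Stack each dimension's contribution:
  +A: nom +43.000 → Σnom=43.000; wc +0.160/-0.065 → slack +0.160/-0.065; half-tol=0.113, Σhalf²=0.012656
  +B: nom +7.620 → Σnom=50.620; wc +0.370/-0.370 → slack +0.530/-0.435; half-tol=0.370, Σhalf²=0.149556
  -C: nom -21.600 → Σnom=29.020; wc +0.320/-0.320 → slack +0.850/-0.755; half-tol=0.320, Σhalf²=0.251956
  -D: nom -46.790 → Σnom=-17.770; wc +0.040/-0.040 → slack +0.890/-0.795; half-tol=0.040, Σhalf²=0.253556
  +E: nom +25.650 → Σnom=7.880; wc +0.241/-0.202 → slack +1.131/-0.997; half-tol=0.222, Σhalf²=0.302619
Nominal = 7.880. Worst-case = [7.880 - 0.997, 7.880 + 1.131] = [6.883, 9.011]. RSS = √0.302619 = 0.550.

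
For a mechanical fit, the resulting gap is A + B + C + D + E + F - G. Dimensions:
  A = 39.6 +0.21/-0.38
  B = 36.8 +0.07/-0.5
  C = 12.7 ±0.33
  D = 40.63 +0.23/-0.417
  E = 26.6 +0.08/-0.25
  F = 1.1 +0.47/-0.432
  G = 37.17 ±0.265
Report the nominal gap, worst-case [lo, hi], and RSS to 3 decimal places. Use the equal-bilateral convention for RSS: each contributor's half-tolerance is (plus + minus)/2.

Stack each dimension's contribution:
  +A: nom +39.600 → Σnom=39.600; wc +0.210/-0.380 → slack +0.210/-0.380; half-tol=0.295, Σhalf²=0.087025
  +B: nom +36.800 → Σnom=76.400; wc +0.070/-0.500 → slack +0.280/-0.880; half-tol=0.285, Σhalf²=0.168250
  +C: nom +12.700 → Σnom=89.100; wc +0.330/-0.330 → slack +0.610/-1.210; half-tol=0.330, Σhalf²=0.277150
  +D: nom +40.630 → Σnom=129.730; wc +0.230/-0.417 → slack +0.840/-1.627; half-tol=0.324, Σhalf²=0.381802
  +E: nom +26.600 → Σnom=156.330; wc +0.080/-0.250 → slack +0.920/-1.877; half-tol=0.165, Σhalf²=0.409027
  +F: nom +1.100 → Σnom=157.430; wc +0.470/-0.432 → slack +1.390/-2.309; half-tol=0.451, Σhalf²=0.612428
  -G: nom -37.170 → Σnom=120.260; wc +0.265/-0.265 → slack +1.655/-2.574; half-tol=0.265, Σhalf²=0.682653
Nominal = 120.260. Worst-case = [120.260 - 2.574, 120.260 + 1.655] = [117.686, 121.915]. RSS = √0.682653 = 0.826.

nominal=120.260 wc=[117.686,121.915] rss=0.826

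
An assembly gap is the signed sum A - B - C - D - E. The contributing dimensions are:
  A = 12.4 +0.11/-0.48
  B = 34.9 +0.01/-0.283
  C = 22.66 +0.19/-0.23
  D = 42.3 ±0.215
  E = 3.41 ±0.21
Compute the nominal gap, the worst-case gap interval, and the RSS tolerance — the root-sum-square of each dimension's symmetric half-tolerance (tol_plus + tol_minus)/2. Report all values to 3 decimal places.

nominal=-90.870 wc=[-91.975,-89.822] rss=0.493

Stack each dimension's contribution:
  +A: nom +12.400 → Σnom=12.400; wc +0.110/-0.480 → slack +0.110/-0.480; half-tol=0.295, Σhalf²=0.087025
  -B: nom -34.900 → Σnom=-22.500; wc +0.283/-0.010 → slack +0.393/-0.490; half-tol=0.146, Σhalf²=0.108487
  -C: nom -22.660 → Σnom=-45.160; wc +0.230/-0.190 → slack +0.623/-0.680; half-tol=0.210, Σhalf²=0.152587
  -D: nom -42.300 → Σnom=-87.460; wc +0.215/-0.215 → slack +0.838/-0.895; half-tol=0.215, Σhalf²=0.198812
  -E: nom -3.410 → Σnom=-90.870; wc +0.210/-0.210 → slack +1.048/-1.105; half-tol=0.210, Σhalf²=0.242912
Nominal = -90.870. Worst-case = [-90.870 - 1.105, -90.870 + 1.048] = [-91.975, -89.822]. RSS = √0.242912 = 0.493.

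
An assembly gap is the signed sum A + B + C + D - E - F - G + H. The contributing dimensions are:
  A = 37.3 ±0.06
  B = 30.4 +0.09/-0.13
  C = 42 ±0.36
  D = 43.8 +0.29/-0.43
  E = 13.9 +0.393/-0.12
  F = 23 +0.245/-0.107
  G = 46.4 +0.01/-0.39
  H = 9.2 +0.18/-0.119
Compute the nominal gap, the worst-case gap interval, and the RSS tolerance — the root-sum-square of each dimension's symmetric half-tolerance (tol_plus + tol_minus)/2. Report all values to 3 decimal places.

nominal=79.400 wc=[77.653,80.997] rss=0.659

Stack each dimension's contribution:
  +A: nom +37.300 → Σnom=37.300; wc +0.060/-0.060 → slack +0.060/-0.060; half-tol=0.060, Σhalf²=0.003600
  +B: nom +30.400 → Σnom=67.700; wc +0.090/-0.130 → slack +0.150/-0.190; half-tol=0.110, Σhalf²=0.015700
  +C: nom +42.000 → Σnom=109.700; wc +0.360/-0.360 → slack +0.510/-0.550; half-tol=0.360, Σhalf²=0.145300
  +D: nom +43.800 → Σnom=153.500; wc +0.290/-0.430 → slack +0.800/-0.980; half-tol=0.360, Σhalf²=0.274900
  -E: nom -13.900 → Σnom=139.600; wc +0.120/-0.393 → slack +0.920/-1.373; half-tol=0.257, Σhalf²=0.340692
  -F: nom -23.000 → Σnom=116.600; wc +0.107/-0.245 → slack +1.027/-1.618; half-tol=0.176, Σhalf²=0.371668
  -G: nom -46.400 → Σnom=70.200; wc +0.390/-0.010 → slack +1.417/-1.628; half-tol=0.200, Σhalf²=0.411668
  +H: nom +9.200 → Σnom=79.400; wc +0.180/-0.119 → slack +1.597/-1.747; half-tol=0.149, Σhalf²=0.434018
Nominal = 79.400. Worst-case = [79.400 - 1.747, 79.400 + 1.597] = [77.653, 80.997]. RSS = √0.434018 = 0.659.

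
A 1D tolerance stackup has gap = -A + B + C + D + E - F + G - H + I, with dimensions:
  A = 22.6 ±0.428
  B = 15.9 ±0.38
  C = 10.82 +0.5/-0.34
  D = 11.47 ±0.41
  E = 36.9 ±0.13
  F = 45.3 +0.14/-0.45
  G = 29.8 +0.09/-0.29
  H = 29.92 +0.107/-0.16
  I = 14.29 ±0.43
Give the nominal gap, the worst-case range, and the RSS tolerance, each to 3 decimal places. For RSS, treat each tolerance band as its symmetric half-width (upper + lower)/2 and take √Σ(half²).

nominal=21.360 wc=[18.705,24.338] rss=1.007

Stack each dimension's contribution:
  -A: nom -22.600 → Σnom=-22.600; wc +0.428/-0.428 → slack +0.428/-0.428; half-tol=0.428, Σhalf²=0.183184
  +B: nom +15.900 → Σnom=-6.700; wc +0.380/-0.380 → slack +0.808/-0.808; half-tol=0.380, Σhalf²=0.327584
  +C: nom +10.820 → Σnom=4.120; wc +0.500/-0.340 → slack +1.308/-1.148; half-tol=0.420, Σhalf²=0.503984
  +D: nom +11.470 → Σnom=15.590; wc +0.410/-0.410 → slack +1.718/-1.558; half-tol=0.410, Σhalf²=0.672084
  +E: nom +36.900 → Σnom=52.490; wc +0.130/-0.130 → slack +1.848/-1.688; half-tol=0.130, Σhalf²=0.688984
  -F: nom -45.300 → Σnom=7.190; wc +0.450/-0.140 → slack +2.298/-1.828; half-tol=0.295, Σhalf²=0.776009
  +G: nom +29.800 → Σnom=36.990; wc +0.090/-0.290 → slack +2.388/-2.118; half-tol=0.190, Σhalf²=0.812109
  -H: nom -29.920 → Σnom=7.070; wc +0.160/-0.107 → slack +2.548/-2.225; half-tol=0.134, Σhalf²=0.829931
  +I: nom +14.290 → Σnom=21.360; wc +0.430/-0.430 → slack +2.978/-2.655; half-tol=0.430, Σhalf²=1.014831
Nominal = 21.360. Worst-case = [21.360 - 2.655, 21.360 + 2.978] = [18.705, 24.338]. RSS = √1.014831 = 1.007.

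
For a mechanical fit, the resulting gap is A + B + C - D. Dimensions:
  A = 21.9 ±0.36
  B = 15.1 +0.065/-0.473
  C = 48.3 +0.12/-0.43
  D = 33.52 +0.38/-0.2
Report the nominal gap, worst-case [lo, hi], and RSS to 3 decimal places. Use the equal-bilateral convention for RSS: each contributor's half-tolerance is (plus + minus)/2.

nominal=51.780 wc=[50.137,52.525] rss=0.601

Stack each dimension's contribution:
  +A: nom +21.900 → Σnom=21.900; wc +0.360/-0.360 → slack +0.360/-0.360; half-tol=0.360, Σhalf²=0.129600
  +B: nom +15.100 → Σnom=37.000; wc +0.065/-0.473 → slack +0.425/-0.833; half-tol=0.269, Σhalf²=0.201961
  +C: nom +48.300 → Σnom=85.300; wc +0.120/-0.430 → slack +0.545/-1.263; half-tol=0.275, Σhalf²=0.277586
  -D: nom -33.520 → Σnom=51.780; wc +0.200/-0.380 → slack +0.745/-1.643; half-tol=0.290, Σhalf²=0.361686
Nominal = 51.780. Worst-case = [51.780 - 1.643, 51.780 + 0.745] = [50.137, 52.525]. RSS = √0.361686 = 0.601.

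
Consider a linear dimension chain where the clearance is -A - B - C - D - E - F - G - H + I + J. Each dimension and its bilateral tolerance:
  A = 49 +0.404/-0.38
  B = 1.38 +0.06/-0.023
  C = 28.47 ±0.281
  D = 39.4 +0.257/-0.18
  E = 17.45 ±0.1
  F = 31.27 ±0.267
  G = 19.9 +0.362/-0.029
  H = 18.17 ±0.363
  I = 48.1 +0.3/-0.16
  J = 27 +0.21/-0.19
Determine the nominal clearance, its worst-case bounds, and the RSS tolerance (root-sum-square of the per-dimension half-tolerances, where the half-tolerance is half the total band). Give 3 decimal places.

Stack each dimension's contribution:
  -A: nom -49.000 → Σnom=-49.000; wc +0.380/-0.404 → slack +0.380/-0.404; half-tol=0.392, Σhalf²=0.153664
  -B: nom -1.380 → Σnom=-50.380; wc +0.023/-0.060 → slack +0.403/-0.464; half-tol=0.041, Σhalf²=0.155386
  -C: nom -28.470 → Σnom=-78.850; wc +0.281/-0.281 → slack +0.684/-0.745; half-tol=0.281, Σhalf²=0.234347
  -D: nom -39.400 → Σnom=-118.250; wc +0.180/-0.257 → slack +0.864/-1.002; half-tol=0.218, Σhalf²=0.282090
  -E: nom -17.450 → Σnom=-135.700; wc +0.100/-0.100 → slack +0.964/-1.102; half-tol=0.100, Σhalf²=0.292090
  -F: nom -31.270 → Σnom=-166.970; wc +0.267/-0.267 → slack +1.231/-1.369; half-tol=0.267, Σhalf²=0.363379
  -G: nom -19.900 → Σnom=-186.870; wc +0.029/-0.362 → slack +1.260/-1.731; half-tol=0.196, Σhalf²=0.401599
  -H: nom -18.170 → Σnom=-205.040; wc +0.363/-0.363 → slack +1.623/-2.094; half-tol=0.363, Σhalf²=0.533368
  +I: nom +48.100 → Σnom=-156.940; wc +0.300/-0.160 → slack +1.923/-2.254; half-tol=0.230, Σhalf²=0.586268
  +J: nom +27.000 → Σnom=-129.940; wc +0.210/-0.190 → slack +2.133/-2.444; half-tol=0.200, Σhalf²=0.626268
Nominal = -129.940. Worst-case = [-129.940 - 2.444, -129.940 + 2.133] = [-132.384, -127.807]. RSS = √0.626268 = 0.791.

nominal=-129.940 wc=[-132.384,-127.807] rss=0.791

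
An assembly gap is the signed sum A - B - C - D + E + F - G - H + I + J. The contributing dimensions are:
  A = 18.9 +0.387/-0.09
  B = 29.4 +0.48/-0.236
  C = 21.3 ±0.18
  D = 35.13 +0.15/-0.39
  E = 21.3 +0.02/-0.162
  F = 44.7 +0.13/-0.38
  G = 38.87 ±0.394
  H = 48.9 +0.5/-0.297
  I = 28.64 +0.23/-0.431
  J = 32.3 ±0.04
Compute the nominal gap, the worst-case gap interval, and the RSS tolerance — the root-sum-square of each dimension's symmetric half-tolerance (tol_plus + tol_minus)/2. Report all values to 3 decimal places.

nominal=-27.760 wc=[-30.567,-25.456] rss=0.888

Stack each dimension's contribution:
  +A: nom +18.900 → Σnom=18.900; wc +0.387/-0.090 → slack +0.387/-0.090; half-tol=0.238, Σhalf²=0.056882
  -B: nom -29.400 → Σnom=-10.500; wc +0.236/-0.480 → slack +0.623/-0.570; half-tol=0.358, Σhalf²=0.185046
  -C: nom -21.300 → Σnom=-31.800; wc +0.180/-0.180 → slack +0.803/-0.750; half-tol=0.180, Σhalf²=0.217446
  -D: nom -35.130 → Σnom=-66.930; wc +0.390/-0.150 → slack +1.193/-0.900; half-tol=0.270, Σhalf²=0.290346
  +E: nom +21.300 → Σnom=-45.630; wc +0.020/-0.162 → slack +1.213/-1.062; half-tol=0.091, Σhalf²=0.298627
  +F: nom +44.700 → Σnom=-0.930; wc +0.130/-0.380 → slack +1.343/-1.442; half-tol=0.255, Σhalf²=0.363652
  -G: nom -38.870 → Σnom=-39.800; wc +0.394/-0.394 → slack +1.737/-1.836; half-tol=0.394, Σhalf²=0.518888
  -H: nom -48.900 → Σnom=-88.700; wc +0.297/-0.500 → slack +2.034/-2.336; half-tol=0.398, Σhalf²=0.677690
  +I: nom +28.640 → Σnom=-60.060; wc +0.230/-0.431 → slack +2.264/-2.767; half-tol=0.331, Σhalf²=0.786921
  +J: nom +32.300 → Σnom=-27.760; wc +0.040/-0.040 → slack +2.304/-2.807; half-tol=0.040, Σhalf²=0.788521
Nominal = -27.760. Worst-case = [-27.760 - 2.807, -27.760 + 2.304] = [-30.567, -25.456]. RSS = √0.788521 = 0.888.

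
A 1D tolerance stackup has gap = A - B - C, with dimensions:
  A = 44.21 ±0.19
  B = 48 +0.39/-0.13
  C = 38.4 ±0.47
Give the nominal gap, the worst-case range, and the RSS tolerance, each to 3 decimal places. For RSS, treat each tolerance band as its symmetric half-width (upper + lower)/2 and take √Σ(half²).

Stack each dimension's contribution:
  +A: nom +44.210 → Σnom=44.210; wc +0.190/-0.190 → slack +0.190/-0.190; half-tol=0.190, Σhalf²=0.036100
  -B: nom -48.000 → Σnom=-3.790; wc +0.130/-0.390 → slack +0.320/-0.580; half-tol=0.260, Σhalf²=0.103700
  -C: nom -38.400 → Σnom=-42.190; wc +0.470/-0.470 → slack +0.790/-1.050; half-tol=0.470, Σhalf²=0.324600
Nominal = -42.190. Worst-case = [-42.190 - 1.050, -42.190 + 0.790] = [-43.240, -41.400]. RSS = √0.324600 = 0.570.

nominal=-42.190 wc=[-43.240,-41.400] rss=0.570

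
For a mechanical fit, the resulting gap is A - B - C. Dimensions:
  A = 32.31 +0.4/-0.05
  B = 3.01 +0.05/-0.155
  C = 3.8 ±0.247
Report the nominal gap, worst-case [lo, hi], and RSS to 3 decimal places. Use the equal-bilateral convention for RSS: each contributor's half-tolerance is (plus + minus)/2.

nominal=25.500 wc=[25.153,26.302] rss=0.349

Stack each dimension's contribution:
  +A: nom +32.310 → Σnom=32.310; wc +0.400/-0.050 → slack +0.400/-0.050; half-tol=0.225, Σhalf²=0.050625
  -B: nom -3.010 → Σnom=29.300; wc +0.155/-0.050 → slack +0.555/-0.100; half-tol=0.103, Σhalf²=0.061131
  -C: nom -3.800 → Σnom=25.500; wc +0.247/-0.247 → slack +0.802/-0.347; half-tol=0.247, Σhalf²=0.122140
Nominal = 25.500. Worst-case = [25.500 - 0.347, 25.500 + 0.802] = [25.153, 26.302]. RSS = √0.122140 = 0.349.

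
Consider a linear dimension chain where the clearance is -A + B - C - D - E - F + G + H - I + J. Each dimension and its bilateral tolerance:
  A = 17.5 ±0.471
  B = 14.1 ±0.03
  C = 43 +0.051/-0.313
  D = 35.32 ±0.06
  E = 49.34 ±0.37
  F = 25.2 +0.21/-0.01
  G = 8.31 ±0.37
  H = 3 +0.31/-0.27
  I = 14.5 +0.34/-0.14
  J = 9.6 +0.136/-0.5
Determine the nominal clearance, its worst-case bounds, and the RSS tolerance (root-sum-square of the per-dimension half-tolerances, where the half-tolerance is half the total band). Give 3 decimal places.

nominal=-149.850 wc=[-152.522,-147.640] rss=0.888

Stack each dimension's contribution:
  -A: nom -17.500 → Σnom=-17.500; wc +0.471/-0.471 → slack +0.471/-0.471; half-tol=0.471, Σhalf²=0.221841
  +B: nom +14.100 → Σnom=-3.400; wc +0.030/-0.030 → slack +0.501/-0.501; half-tol=0.030, Σhalf²=0.222741
  -C: nom -43.000 → Σnom=-46.400; wc +0.313/-0.051 → slack +0.814/-0.552; half-tol=0.182, Σhalf²=0.255865
  -D: nom -35.320 → Σnom=-81.720; wc +0.060/-0.060 → slack +0.874/-0.612; half-tol=0.060, Σhalf²=0.259465
  -E: nom -49.340 → Σnom=-131.060; wc +0.370/-0.370 → slack +1.244/-0.982; half-tol=0.370, Σhalf²=0.396365
  -F: nom -25.200 → Σnom=-156.260; wc +0.010/-0.210 → slack +1.254/-1.192; half-tol=0.110, Σhalf²=0.408465
  +G: nom +8.310 → Σnom=-147.950; wc +0.370/-0.370 → slack +1.624/-1.562; half-tol=0.370, Σhalf²=0.545365
  +H: nom +3.000 → Σnom=-144.950; wc +0.310/-0.270 → slack +1.934/-1.832; half-tol=0.290, Σhalf²=0.629465
  -I: nom -14.500 → Σnom=-159.450; wc +0.140/-0.340 → slack +2.074/-2.172; half-tol=0.240, Σhalf²=0.687065
  +J: nom +9.600 → Σnom=-149.850; wc +0.136/-0.500 → slack +2.210/-2.672; half-tol=0.318, Σhalf²=0.788189
Nominal = -149.850. Worst-case = [-149.850 - 2.672, -149.850 + 2.210] = [-152.522, -147.640]. RSS = √0.788189 = 0.888.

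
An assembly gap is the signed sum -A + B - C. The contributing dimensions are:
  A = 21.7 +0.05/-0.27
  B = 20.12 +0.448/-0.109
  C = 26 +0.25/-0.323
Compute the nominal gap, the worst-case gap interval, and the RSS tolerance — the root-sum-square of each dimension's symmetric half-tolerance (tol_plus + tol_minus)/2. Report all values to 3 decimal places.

nominal=-27.580 wc=[-27.989,-26.539] rss=0.430

Stack each dimension's contribution:
  -A: nom -21.700 → Σnom=-21.700; wc +0.270/-0.050 → slack +0.270/-0.050; half-tol=0.160, Σhalf²=0.025600
  +B: nom +20.120 → Σnom=-1.580; wc +0.448/-0.109 → slack +0.718/-0.159; half-tol=0.279, Σhalf²=0.103162
  -C: nom -26.000 → Σnom=-27.580; wc +0.323/-0.250 → slack +1.041/-0.409; half-tol=0.286, Σhalf²=0.185244
Nominal = -27.580. Worst-case = [-27.580 - 0.409, -27.580 + 1.041] = [-27.989, -26.539]. RSS = √0.185244 = 0.430.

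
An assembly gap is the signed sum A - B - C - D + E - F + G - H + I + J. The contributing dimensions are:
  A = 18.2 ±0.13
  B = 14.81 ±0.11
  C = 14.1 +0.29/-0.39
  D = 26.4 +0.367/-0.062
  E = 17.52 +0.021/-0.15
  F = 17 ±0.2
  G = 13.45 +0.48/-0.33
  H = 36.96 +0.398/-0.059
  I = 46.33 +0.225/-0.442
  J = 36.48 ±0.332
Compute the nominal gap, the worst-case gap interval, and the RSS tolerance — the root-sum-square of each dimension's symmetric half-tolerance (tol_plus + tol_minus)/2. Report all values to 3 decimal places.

Stack each dimension's contribution:
  +A: nom +18.200 → Σnom=18.200; wc +0.130/-0.130 → slack +0.130/-0.130; half-tol=0.130, Σhalf²=0.016900
  -B: nom -14.810 → Σnom=3.390; wc +0.110/-0.110 → slack +0.240/-0.240; half-tol=0.110, Σhalf²=0.029000
  -C: nom -14.100 → Σnom=-10.710; wc +0.390/-0.290 → slack +0.630/-0.530; half-tol=0.340, Σhalf²=0.144600
  -D: nom -26.400 → Σnom=-37.110; wc +0.062/-0.367 → slack +0.692/-0.897; half-tol=0.214, Σhalf²=0.190610
  +E: nom +17.520 → Σnom=-19.590; wc +0.021/-0.150 → slack +0.713/-1.047; half-tol=0.085, Σhalf²=0.197920
  -F: nom -17.000 → Σnom=-36.590; wc +0.200/-0.200 → slack +0.913/-1.247; half-tol=0.200, Σhalf²=0.237920
  +G: nom +13.450 → Σnom=-23.140; wc +0.480/-0.330 → slack +1.393/-1.577; half-tol=0.405, Σhalf²=0.401946
  -H: nom -36.960 → Σnom=-60.100; wc +0.059/-0.398 → slack +1.452/-1.975; half-tol=0.229, Σhalf²=0.454158
  +I: nom +46.330 → Σnom=-13.770; wc +0.225/-0.442 → slack +1.677/-2.417; half-tol=0.334, Σhalf²=0.565380
  +J: nom +36.480 → Σnom=22.710; wc +0.332/-0.332 → slack +2.009/-2.749; half-tol=0.332, Σhalf²=0.675604
Nominal = 22.710. Worst-case = [22.710 - 2.749, 22.710 + 2.009] = [19.961, 24.719]. RSS = √0.675604 = 0.822.

nominal=22.710 wc=[19.961,24.719] rss=0.822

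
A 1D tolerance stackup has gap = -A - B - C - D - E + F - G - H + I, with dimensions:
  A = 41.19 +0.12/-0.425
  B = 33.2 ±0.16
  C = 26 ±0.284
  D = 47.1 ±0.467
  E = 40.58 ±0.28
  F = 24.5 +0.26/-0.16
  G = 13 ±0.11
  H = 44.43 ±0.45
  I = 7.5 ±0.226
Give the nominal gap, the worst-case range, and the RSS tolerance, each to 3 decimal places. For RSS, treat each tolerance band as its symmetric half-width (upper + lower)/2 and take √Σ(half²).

Stack each dimension's contribution:
  -A: nom -41.190 → Σnom=-41.190; wc +0.425/-0.120 → slack +0.425/-0.120; half-tol=0.272, Σhalf²=0.074256
  -B: nom -33.200 → Σnom=-74.390; wc +0.160/-0.160 → slack +0.585/-0.280; half-tol=0.160, Σhalf²=0.099856
  -C: nom -26.000 → Σnom=-100.390; wc +0.284/-0.284 → slack +0.869/-0.564; half-tol=0.284, Σhalf²=0.180512
  -D: nom -47.100 → Σnom=-147.490; wc +0.467/-0.467 → slack +1.336/-1.031; half-tol=0.467, Σhalf²=0.398601
  -E: nom -40.580 → Σnom=-188.070; wc +0.280/-0.280 → slack +1.616/-1.311; half-tol=0.280, Σhalf²=0.477001
  +F: nom +24.500 → Σnom=-163.570; wc +0.260/-0.160 → slack +1.876/-1.471; half-tol=0.210, Σhalf²=0.521101
  -G: nom -13.000 → Σnom=-176.570; wc +0.110/-0.110 → slack +1.986/-1.581; half-tol=0.110, Σhalf²=0.533201
  -H: nom -44.430 → Σnom=-221.000; wc +0.450/-0.450 → slack +2.436/-2.031; half-tol=0.450, Σhalf²=0.735701
  +I: nom +7.500 → Σnom=-213.500; wc +0.226/-0.226 → slack +2.662/-2.257; half-tol=0.226, Σhalf²=0.786777
Nominal = -213.500. Worst-case = [-213.500 - 2.257, -213.500 + 2.662] = [-215.757, -210.838]. RSS = √0.786777 = 0.887.

nominal=-213.500 wc=[-215.757,-210.838] rss=0.887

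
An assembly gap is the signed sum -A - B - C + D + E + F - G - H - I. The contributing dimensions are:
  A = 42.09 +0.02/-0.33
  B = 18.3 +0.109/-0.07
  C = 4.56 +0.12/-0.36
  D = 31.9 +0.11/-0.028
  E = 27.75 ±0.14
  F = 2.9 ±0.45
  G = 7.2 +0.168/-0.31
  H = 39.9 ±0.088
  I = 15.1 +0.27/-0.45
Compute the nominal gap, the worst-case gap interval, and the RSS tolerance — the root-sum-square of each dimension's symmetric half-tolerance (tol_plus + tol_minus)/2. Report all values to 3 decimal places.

nominal=-64.600 wc=[-65.993,-62.292] rss=0.719

Stack each dimension's contribution:
  -A: nom -42.090 → Σnom=-42.090; wc +0.330/-0.020 → slack +0.330/-0.020; half-tol=0.175, Σhalf²=0.030625
  -B: nom -18.300 → Σnom=-60.390; wc +0.070/-0.109 → slack +0.400/-0.129; half-tol=0.089, Σhalf²=0.038635
  -C: nom -4.560 → Σnom=-64.950; wc +0.360/-0.120 → slack +0.760/-0.249; half-tol=0.240, Σhalf²=0.096235
  +D: nom +31.900 → Σnom=-33.050; wc +0.110/-0.028 → slack +0.870/-0.277; half-tol=0.069, Σhalf²=0.100996
  +E: nom +27.750 → Σnom=-5.300; wc +0.140/-0.140 → slack +1.010/-0.417; half-tol=0.140, Σhalf²=0.120596
  +F: nom +2.900 → Σnom=-2.400; wc +0.450/-0.450 → slack +1.460/-0.867; half-tol=0.450, Σhalf²=0.323096
  -G: nom -7.200 → Σnom=-9.600; wc +0.310/-0.168 → slack +1.770/-1.035; half-tol=0.239, Σhalf²=0.380217
  -H: nom -39.900 → Σnom=-49.500; wc +0.088/-0.088 → slack +1.858/-1.123; half-tol=0.088, Σhalf²=0.387961
  -I: nom -15.100 → Σnom=-64.600; wc +0.450/-0.270 → slack +2.308/-1.393; half-tol=0.360, Σhalf²=0.517561
Nominal = -64.600. Worst-case = [-64.600 - 1.393, -64.600 + 2.308] = [-65.993, -62.292]. RSS = √0.517561 = 0.719.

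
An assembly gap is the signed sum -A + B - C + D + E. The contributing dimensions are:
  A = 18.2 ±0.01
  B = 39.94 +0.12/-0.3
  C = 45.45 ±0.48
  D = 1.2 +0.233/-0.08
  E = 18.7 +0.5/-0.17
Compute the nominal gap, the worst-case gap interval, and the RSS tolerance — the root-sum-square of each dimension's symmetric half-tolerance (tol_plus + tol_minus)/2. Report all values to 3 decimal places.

nominal=-3.810 wc=[-4.850,-2.467] rss=0.641

Stack each dimension's contribution:
  -A: nom -18.200 → Σnom=-18.200; wc +0.010/-0.010 → slack +0.010/-0.010; half-tol=0.010, Σhalf²=0.000100
  +B: nom +39.940 → Σnom=21.740; wc +0.120/-0.300 → slack +0.130/-0.310; half-tol=0.210, Σhalf²=0.044200
  -C: nom -45.450 → Σnom=-23.710; wc +0.480/-0.480 → slack +0.610/-0.790; half-tol=0.480, Σhalf²=0.274600
  +D: nom +1.200 → Σnom=-22.510; wc +0.233/-0.080 → slack +0.843/-0.870; half-tol=0.157, Σhalf²=0.299092
  +E: nom +18.700 → Σnom=-3.810; wc +0.500/-0.170 → slack +1.343/-1.040; half-tol=0.335, Σhalf²=0.411317
Nominal = -3.810. Worst-case = [-3.810 - 1.040, -3.810 + 1.343] = [-4.850, -2.467]. RSS = √0.411317 = 0.641.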